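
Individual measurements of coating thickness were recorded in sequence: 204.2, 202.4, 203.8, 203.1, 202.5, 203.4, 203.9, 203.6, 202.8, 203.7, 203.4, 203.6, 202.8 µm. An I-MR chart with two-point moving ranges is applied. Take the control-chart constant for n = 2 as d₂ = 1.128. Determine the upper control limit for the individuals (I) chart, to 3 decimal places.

205.362

X̄ = (204.2 + 202.4 + 203.8 + 203.1 + 202.5 + 203.4 + 203.9 + 203.6 + 202.8 + 203.7 + 203.4 + 203.6 + 202.8) / 13 = 203.3231
Moving ranges: 1.8, 1.4, 0.7, 0.6, 0.9, 0.5, 0.3, 0.8, 0.9, 0.3, 0.2, 0.8; M̄R̄ = 9.2000 / 12 = 0.7667
UCL = X̄ + 3·M̄R̄/d₂ = 203.3231 + 3 × 0.7667 / 1.128 = 205.3621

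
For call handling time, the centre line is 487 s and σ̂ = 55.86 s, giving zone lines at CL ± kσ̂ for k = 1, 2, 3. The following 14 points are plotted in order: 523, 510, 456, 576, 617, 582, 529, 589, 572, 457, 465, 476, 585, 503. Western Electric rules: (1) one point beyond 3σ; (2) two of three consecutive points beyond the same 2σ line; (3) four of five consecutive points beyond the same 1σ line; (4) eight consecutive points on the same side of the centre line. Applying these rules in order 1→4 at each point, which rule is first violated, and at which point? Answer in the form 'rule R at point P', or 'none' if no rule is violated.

rule 3 at point 8

Zone of each point (C = within 1σ̂, B = 1σ̂–2σ̂, A = 2σ̂–3σ̂, * = beyond 3σ̂; sign = side of CL): 1:+C, 2:+C, 3:-C, 4:+B, 5:+A, 6:+B, 7:+C, 8:+B, 9:+B, 10:-C, 11:-C, 12:-C, 13:+B, 14:+C
Rule 3 (four of five consecutive points beyond the same 1σ limit) is satisfied at point 8.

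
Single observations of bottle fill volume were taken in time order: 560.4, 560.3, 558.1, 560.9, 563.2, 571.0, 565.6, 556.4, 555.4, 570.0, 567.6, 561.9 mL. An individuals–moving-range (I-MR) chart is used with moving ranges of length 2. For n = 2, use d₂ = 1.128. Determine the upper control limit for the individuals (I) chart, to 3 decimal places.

X̄ = (560.4 + 560.3 + 558.1 + 560.9 + 563.2 + 571.0 + 565.6 + 556.4 + 555.4 + 570.0 + 567.6 + 561.9) / 12 = 562.5667
Moving ranges: 0.1, 2.2, 2.8, 2.3, 7.8, 5.4, 9.2, 1.0, 14.6, 2.4, 5.7; M̄R̄ = 53.5000 / 11 = 4.8636
UCL = X̄ + 3·M̄R̄/d₂ = 562.5667 + 3 × 4.8636 / 1.128 = 575.5019

575.502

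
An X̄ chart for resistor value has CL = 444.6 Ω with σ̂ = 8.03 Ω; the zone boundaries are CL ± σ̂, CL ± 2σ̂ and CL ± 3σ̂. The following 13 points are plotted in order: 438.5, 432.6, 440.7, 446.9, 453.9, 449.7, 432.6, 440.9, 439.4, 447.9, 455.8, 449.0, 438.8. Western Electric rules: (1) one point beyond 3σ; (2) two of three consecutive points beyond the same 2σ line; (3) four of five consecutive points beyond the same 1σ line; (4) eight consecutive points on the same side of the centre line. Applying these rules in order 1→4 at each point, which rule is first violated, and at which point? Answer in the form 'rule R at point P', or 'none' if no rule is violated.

none

Zone of each point (C = within 1σ̂, B = 1σ̂–2σ̂, A = 2σ̂–3σ̂, * = beyond 3σ̂; sign = side of CL): 1:-C, 2:-B, 3:-C, 4:+C, 5:+B, 6:+C, 7:-B, 8:-C, 9:-C, 10:+C, 11:+B, 12:+C, 13:-C
No rule fires across all 13 points.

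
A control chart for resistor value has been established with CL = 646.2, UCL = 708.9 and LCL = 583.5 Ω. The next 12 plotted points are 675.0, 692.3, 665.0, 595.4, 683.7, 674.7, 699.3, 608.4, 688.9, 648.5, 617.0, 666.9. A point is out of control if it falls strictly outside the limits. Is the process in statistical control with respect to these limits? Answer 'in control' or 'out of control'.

All 12 points lie within [583.5, 708.9].

in control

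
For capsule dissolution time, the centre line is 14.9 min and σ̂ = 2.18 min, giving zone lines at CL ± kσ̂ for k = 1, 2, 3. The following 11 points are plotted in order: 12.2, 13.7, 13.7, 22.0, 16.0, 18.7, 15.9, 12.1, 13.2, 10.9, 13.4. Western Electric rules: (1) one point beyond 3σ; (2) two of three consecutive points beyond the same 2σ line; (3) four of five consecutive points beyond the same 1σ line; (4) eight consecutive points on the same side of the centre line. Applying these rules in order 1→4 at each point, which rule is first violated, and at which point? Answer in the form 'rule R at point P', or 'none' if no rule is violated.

rule 1 at point 4

Zone of each point (C = within 1σ̂, B = 1σ̂–2σ̂, A = 2σ̂–3σ̂, * = beyond 3σ̂; sign = side of CL): 1:-B, 2:-C, 3:-C, 4:+*, 5:+C, 6:+B, 7:+C, 8:-B, 9:-C, 10:-B, 11:-C
Rule 1 (one point beyond the 3σ limits) is satisfied at point 4.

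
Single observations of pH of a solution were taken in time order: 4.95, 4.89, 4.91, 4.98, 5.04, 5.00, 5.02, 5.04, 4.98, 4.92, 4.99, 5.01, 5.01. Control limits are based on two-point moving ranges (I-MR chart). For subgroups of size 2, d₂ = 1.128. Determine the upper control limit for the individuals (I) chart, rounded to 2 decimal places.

X̄ = (4.95 + 4.89 + 4.91 + 4.98 + 5.04 + 5.00 + 5.02 + 5.04 + 4.98 + 4.92 + 4.99 + 5.01 + 5.01) / 13 = 4.9800
Moving ranges: 0.06, 0.02, 0.07, 0.06, 0.04, 0.02, 0.02, 0.06, 0.06, 0.07, 0.02, 0.00; M̄R̄ = 0.5000 / 12 = 0.0417
UCL = X̄ + 3·M̄R̄/d₂ = 4.9800 + 3 × 0.0417 / 1.128 = 5.0908

5.09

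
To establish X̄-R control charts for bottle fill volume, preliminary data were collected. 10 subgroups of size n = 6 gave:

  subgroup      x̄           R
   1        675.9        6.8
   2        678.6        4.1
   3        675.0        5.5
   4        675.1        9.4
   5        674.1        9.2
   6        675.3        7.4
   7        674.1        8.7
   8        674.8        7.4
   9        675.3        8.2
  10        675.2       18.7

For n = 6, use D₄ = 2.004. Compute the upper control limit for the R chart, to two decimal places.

17.11

R̄ = (6.8 + 4.1 + 5.5 + 9.4 + 9.2 + 7.4 + 8.7 + 7.4 + 8.2 + 18.7) / 10 = 85.4000 / 10 = 8.5400
UCL_R = D₄·R̄ = 2.004 × 8.5400 = 17.1142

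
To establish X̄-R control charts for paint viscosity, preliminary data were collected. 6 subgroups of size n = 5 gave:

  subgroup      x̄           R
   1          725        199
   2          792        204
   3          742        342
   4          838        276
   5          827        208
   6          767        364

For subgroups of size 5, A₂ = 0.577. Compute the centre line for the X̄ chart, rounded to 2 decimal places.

781.83

X̄̄ = (725 + 792 + 742 + 838 + 827 + 767) / 6 = 4691.0000 / 6 = 781.8333
CL = X̄̄ = 781.8333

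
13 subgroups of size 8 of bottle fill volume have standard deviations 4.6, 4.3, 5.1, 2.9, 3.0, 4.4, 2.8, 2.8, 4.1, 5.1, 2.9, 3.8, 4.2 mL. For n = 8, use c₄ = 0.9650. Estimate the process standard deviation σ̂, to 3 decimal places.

s̄ = (4.6 + 4.3 + 5.1 + 2.9 + 3.0 + 4.4 + 2.8 + 2.8 + 4.1 + 5.1 + 2.9 + 3.8 + 4.2) / 13 = 3.8462
σ̂ = s̄ / c₄ = 3.8462 / 0.9650 = 3.9857

3.986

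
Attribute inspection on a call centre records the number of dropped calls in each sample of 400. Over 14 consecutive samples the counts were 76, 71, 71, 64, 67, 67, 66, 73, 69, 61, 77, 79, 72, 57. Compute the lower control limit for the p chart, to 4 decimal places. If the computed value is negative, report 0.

p̄ = Σdᵢ / (k·n) = 970 / (14 × 400) = 0.17321
LCL = p̄ − 3·√(p̄(1−p̄)/n) = 0.17321 − 3 × 0.01892 = 0.11645

0.1164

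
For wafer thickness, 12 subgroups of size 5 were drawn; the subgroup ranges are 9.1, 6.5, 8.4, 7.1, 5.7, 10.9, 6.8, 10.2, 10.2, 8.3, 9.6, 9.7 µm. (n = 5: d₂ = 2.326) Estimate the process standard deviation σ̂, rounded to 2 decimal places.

R̄ = (9.1 + 6.5 + 8.4 + 7.1 + 5.7 + 10.9 + 6.8 + 10.2 + 10.2 + 8.3 + 9.6 + 9.7) / 12 = 8.5417
σ̂ = R̄ / d₂ = 8.5417 / 2.326 = 3.6723

3.67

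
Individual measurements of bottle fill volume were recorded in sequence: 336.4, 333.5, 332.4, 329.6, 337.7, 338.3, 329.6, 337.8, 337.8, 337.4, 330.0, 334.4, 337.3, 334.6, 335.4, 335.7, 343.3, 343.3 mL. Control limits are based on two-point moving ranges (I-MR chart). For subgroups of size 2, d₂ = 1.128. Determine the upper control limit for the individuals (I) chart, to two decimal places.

X̄ = (336.4 + 333.5 + 332.4 + 329.6 + 337.7 + 338.3 + 329.6 + 337.8 + 337.8 + 337.4 + 330.0 + 334.4 + 337.3 + 334.6 + 335.4 + 335.7 + 343.3 + 343.3) / 18 = 335.8056
Moving ranges: 2.9, 1.1, 2.8, 8.1, 0.6, 8.7, 8.2, 0.0, 0.4, 7.4, 4.4, 2.9, 2.7, 0.8, 0.3, 7.6, 0.0; M̄R̄ = 58.9000 / 17 = 3.4647
UCL = X̄ + 3·M̄R̄/d₂ = 335.8056 + 3 × 3.4647 / 1.128 = 345.0202

345.02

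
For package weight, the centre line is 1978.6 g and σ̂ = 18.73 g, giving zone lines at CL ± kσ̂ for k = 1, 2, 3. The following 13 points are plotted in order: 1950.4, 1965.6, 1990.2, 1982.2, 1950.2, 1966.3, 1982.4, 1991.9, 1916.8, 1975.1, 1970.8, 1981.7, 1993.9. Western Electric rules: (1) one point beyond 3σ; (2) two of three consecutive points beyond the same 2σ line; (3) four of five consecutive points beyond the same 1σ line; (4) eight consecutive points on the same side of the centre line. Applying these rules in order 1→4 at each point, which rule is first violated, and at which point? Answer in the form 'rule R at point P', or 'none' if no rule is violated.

rule 1 at point 9

Zone of each point (C = within 1σ̂, B = 1σ̂–2σ̂, A = 2σ̂–3σ̂, * = beyond 3σ̂; sign = side of CL): 1:-B, 2:-C, 3:+C, 4:+C, 5:-B, 6:-C, 7:+C, 8:+C, 9:-*, 10:-C, 11:-C, 12:+C, 13:+C
Rule 1 (one point beyond the 3σ limits) is satisfied at point 9.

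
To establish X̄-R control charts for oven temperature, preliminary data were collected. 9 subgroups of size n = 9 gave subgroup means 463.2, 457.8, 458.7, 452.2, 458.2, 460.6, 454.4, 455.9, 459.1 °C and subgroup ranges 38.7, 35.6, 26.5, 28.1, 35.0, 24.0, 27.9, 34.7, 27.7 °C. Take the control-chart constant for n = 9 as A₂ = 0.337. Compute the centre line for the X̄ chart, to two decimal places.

457.79

X̄̄ = (463.2 + 457.8 + 458.7 + 452.2 + 458.2 + 460.6 + 454.4 + 455.9 + 459.1) / 9 = 4120.1000 / 9 = 457.7889
CL = X̄̄ = 457.7889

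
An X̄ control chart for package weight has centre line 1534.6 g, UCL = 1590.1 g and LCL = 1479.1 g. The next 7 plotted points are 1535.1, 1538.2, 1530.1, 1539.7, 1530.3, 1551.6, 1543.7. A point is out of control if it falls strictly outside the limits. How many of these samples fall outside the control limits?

0

All 7 points lie within [1479.1, 1590.1].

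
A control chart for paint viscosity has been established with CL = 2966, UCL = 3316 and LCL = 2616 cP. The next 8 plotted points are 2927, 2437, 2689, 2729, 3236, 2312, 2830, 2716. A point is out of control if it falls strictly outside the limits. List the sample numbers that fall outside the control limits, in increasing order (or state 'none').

2, 6

Compare each point to [2616, 3316]: sample 2 = 2437 < LCL; sample 6 = 2312 < LCL.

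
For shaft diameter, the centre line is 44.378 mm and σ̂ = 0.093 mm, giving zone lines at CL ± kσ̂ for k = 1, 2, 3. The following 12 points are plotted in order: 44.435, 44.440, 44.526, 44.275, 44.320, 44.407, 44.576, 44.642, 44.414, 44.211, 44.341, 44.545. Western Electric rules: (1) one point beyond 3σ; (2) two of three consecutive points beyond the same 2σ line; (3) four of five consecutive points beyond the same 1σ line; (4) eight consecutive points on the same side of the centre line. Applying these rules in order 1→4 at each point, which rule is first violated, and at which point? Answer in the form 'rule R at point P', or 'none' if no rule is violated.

rule 2 at point 8

Zone of each point (C = within 1σ̂, B = 1σ̂–2σ̂, A = 2σ̂–3σ̂, * = beyond 3σ̂; sign = side of CL): 1:+C, 2:+C, 3:+B, 4:-B, 5:-C, 6:+C, 7:+A, 8:+A, 9:+C, 10:-B, 11:-C, 12:+B
Rule 2 (two of three consecutive points beyond the same 2σ limit) is satisfied at point 8.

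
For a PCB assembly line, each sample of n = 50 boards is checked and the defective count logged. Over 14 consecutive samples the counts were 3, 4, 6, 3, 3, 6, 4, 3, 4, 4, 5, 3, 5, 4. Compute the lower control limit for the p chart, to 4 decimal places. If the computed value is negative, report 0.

0.0000

p̄ = Σdᵢ / (k·n) = 57 / (14 × 50) = 0.08143
LCL = p̄ − 3·√(p̄(1−p̄)/n) = 0.08143 − 3 × 0.03868 = -0.03460 → 0 (negative, so LCL = 0)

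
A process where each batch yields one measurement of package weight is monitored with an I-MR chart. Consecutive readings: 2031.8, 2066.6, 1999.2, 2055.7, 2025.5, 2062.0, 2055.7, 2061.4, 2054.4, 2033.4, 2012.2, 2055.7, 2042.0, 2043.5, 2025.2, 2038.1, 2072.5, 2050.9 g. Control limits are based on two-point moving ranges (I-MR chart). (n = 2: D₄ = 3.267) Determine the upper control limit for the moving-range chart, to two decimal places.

83.12

Moving ranges: 34.8, 67.4, 56.5, 30.2, 36.5, 6.3, 5.7, 7.0, 21.0, 21.2, 43.5, 13.7, 1.5, 18.3, 12.9, 34.4, 21.6; M̄R̄ = 432.5000 / 17 = 25.4412
UCL_MR = D₄·M̄R̄ = 3.267 × 25.4412 = 83.1163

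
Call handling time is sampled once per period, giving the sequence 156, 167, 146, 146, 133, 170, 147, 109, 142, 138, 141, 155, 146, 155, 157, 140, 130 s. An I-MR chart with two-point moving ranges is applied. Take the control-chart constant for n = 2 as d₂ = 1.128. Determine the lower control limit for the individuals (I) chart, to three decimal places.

105.206

X̄ = (156 + 167 + 146 + 146 + 133 + 170 + 147 + 109 + 142 + 138 + 141 + 155 + 146 + 155 + 157 + 140 + 130) / 17 = 145.7647
Moving ranges: 11, 21, 0, 13, 37, 23, 38, 33, 4, 3, 14, 9, 9, 2, 17, 10; M̄R̄ = 244.0000 / 16 = 15.2500
LCL = X̄ − 3·M̄R̄/d₂ = 145.7647 − 3 × 15.2500 / 1.128 = 105.2062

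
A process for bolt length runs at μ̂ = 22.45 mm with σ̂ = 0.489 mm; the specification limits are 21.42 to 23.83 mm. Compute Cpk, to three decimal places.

Cpu = (USL − μ̂) / (3σ̂) = (23.83 − 22.45) / (3 × 0.489) = 0.9407; Cpl = (μ̂ − LSL) / (3σ̂) = (22.45 − 21.42) / (3 × 0.489) = 0.7021; Cpk = min(Cpu, Cpl) = 0.7021

0.702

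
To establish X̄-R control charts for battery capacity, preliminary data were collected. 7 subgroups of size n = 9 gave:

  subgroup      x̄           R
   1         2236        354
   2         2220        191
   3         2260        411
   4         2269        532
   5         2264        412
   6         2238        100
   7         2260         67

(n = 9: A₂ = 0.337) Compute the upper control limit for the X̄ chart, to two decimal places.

2349.08

X̄̄ = (2236 + 2220 + 2260 + 2269 + 2264 + 2238 + 2260) / 7 = 15747.0000 / 7 = 2249.5714
R̄ = (354 + 191 + 411 + 532 + 412 + 100 + 67) / 7 = 2067.0000 / 7 = 295.2857
UCL = X̄̄ + A₂·R̄ = 2249.5714 + 0.337 × 295.2857 = 2349.0827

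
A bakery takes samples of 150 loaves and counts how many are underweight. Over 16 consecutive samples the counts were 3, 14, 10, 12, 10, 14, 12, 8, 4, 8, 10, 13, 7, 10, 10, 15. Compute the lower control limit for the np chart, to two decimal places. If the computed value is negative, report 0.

0.83

p̄ = Σdᵢ / (k·n) = 160 / (16 × 150) = 0.06667
LCL = np̄ − 3·√(np̄(1−p̄)) = 10.0000 − 3 × 3.0551 = 0.8348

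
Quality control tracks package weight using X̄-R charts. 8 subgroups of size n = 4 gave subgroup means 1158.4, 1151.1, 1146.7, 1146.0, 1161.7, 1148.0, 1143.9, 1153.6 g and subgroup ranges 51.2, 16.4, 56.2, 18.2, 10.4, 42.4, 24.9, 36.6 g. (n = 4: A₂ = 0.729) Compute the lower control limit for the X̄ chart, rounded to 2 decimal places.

1127.82

X̄̄ = (1158.4 + 1151.1 + 1146.7 + 1146.0 + 1161.7 + 1148.0 + 1143.9 + 1153.6) / 8 = 9209.4000 / 8 = 1151.1750
R̄ = (51.2 + 16.4 + 56.2 + 18.2 + 10.4 + 42.4 + 24.9 + 36.6) / 8 = 256.3000 / 8 = 32.0375
LCL = X̄̄ − A₂·R̄ = 1151.1750 − 0.729 × 32.0375 = 1127.8197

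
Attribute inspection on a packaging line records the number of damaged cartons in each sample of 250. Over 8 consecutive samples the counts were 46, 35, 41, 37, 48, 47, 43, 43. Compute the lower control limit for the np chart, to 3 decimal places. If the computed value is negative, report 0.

24.682

p̄ = Σdᵢ / (k·n) = 340 / (8 × 250) = 0.17000
LCL = np̄ − 3·√(np̄(1−p̄)) = 42.5000 − 3 × 5.9393 = 24.6822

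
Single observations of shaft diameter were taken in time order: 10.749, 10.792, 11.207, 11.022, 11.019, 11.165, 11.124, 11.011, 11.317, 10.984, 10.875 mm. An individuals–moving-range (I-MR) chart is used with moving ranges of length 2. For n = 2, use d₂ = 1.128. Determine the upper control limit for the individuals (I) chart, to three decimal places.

X̄ = (10.749 + 10.792 + 11.207 + 11.022 + 11.019 + 11.165 + 11.124 + 11.011 + 11.317 + 10.984 + 10.875) / 11 = 11.0241
Moving ranges: 0.043, 0.415, 0.185, 0.003, 0.146, 0.041, 0.113, 0.306, 0.333, 0.109; M̄R̄ = 1.6940 / 10 = 0.1694
UCL = X̄ + 3·M̄R̄/d₂ = 11.0241 + 3 × 0.1694 / 1.128 = 11.4746

11.475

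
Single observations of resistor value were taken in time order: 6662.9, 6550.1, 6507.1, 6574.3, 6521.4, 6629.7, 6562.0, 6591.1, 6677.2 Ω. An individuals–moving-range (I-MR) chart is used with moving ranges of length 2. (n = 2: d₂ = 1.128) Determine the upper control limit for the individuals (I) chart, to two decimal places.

6774.73

X̄ = (6662.9 + 6550.1 + 6507.1 + 6574.3 + 6521.4 + 6629.7 + 6562.0 + 6591.1 + 6677.2) / 9 = 6586.2000
Moving ranges: 112.8, 43.0, 67.2, 52.9, 108.3, 67.7, 29.1, 86.1; M̄R̄ = 567.1000 / 8 = 70.8875
UCL = X̄ + 3·M̄R̄/d₂ = 6586.2000 + 3 × 70.8875 / 1.128 = 6774.7306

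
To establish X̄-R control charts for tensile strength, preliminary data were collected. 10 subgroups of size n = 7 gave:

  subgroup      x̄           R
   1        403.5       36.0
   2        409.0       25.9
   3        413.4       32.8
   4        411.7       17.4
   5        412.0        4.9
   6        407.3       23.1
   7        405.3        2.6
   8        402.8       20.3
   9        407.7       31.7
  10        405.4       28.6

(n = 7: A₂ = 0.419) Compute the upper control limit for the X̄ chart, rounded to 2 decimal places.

X̄̄ = (403.5 + 409.0 + 413.4 + 411.7 + 412.0 + 407.3 + 405.3 + 402.8 + 407.7 + 405.4) / 10 = 4078.1000 / 10 = 407.8100
R̄ = (36.0 + 25.9 + 32.8 + 17.4 + 4.9 + 23.1 + 2.6 + 20.3 + 31.7 + 28.6) / 10 = 223.3000 / 10 = 22.3300
UCL = X̄̄ + A₂·R̄ = 407.8100 + 0.419 × 22.3300 = 417.1663

417.17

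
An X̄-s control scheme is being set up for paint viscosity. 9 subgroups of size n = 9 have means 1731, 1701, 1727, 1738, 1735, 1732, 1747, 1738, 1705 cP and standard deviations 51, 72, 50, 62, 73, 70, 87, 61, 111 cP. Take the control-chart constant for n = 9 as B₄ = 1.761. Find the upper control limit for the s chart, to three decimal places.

s̄ = (51 + 72 + 50 + 62 + 73 + 70 + 87 + 61 + 111) / 9 = 70.7778
UCL_s = B₄·s̄ = 1.761 × 70.7778 = 124.6397

124.640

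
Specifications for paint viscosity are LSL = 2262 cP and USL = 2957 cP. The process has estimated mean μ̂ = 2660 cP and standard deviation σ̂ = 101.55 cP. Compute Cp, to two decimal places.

Cp = (USL − LSL) / (6σ̂) = (2957 − 2262) / (6 × 101.55) = 695.0000 / 609.3000 = 1.1407

1.14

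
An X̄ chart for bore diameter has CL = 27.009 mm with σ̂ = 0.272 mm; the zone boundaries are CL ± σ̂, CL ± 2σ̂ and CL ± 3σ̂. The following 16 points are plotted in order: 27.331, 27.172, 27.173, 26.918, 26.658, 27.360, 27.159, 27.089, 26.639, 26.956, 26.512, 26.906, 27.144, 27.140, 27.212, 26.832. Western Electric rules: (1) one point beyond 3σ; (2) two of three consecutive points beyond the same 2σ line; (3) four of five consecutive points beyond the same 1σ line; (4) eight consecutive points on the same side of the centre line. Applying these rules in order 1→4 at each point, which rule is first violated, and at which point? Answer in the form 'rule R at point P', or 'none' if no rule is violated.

none

Zone of each point (C = within 1σ̂, B = 1σ̂–2σ̂, A = 2σ̂–3σ̂, * = beyond 3σ̂; sign = side of CL): 1:+B, 2:+C, 3:+C, 4:-C, 5:-B, 6:+B, 7:+C, 8:+C, 9:-B, 10:-C, 11:-B, 12:-C, 13:+C, 14:+C, 15:+C, 16:-C
No rule fires across all 16 points.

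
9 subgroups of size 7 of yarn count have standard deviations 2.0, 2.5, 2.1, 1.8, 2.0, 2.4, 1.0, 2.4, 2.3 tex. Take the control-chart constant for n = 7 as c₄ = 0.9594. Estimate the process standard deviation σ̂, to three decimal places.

s̄ = (2.0 + 2.5 + 2.1 + 1.8 + 2.0 + 2.4 + 1.0 + 2.4 + 2.3) / 9 = 2.0556
σ̂ = s̄ / c₄ = 2.0556 / 0.9594 = 2.1425

2.143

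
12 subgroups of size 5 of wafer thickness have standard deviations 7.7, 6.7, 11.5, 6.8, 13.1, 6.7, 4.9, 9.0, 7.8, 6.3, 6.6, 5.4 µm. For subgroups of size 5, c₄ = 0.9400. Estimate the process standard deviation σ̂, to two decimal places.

s̄ = (7.7 + 6.7 + 11.5 + 6.8 + 13.1 + 6.7 + 4.9 + 9.0 + 7.8 + 6.3 + 6.6 + 5.4) / 12 = 7.7083
σ̂ = s̄ / c₄ = 7.7083 / 0.9400 = 8.2004

8.20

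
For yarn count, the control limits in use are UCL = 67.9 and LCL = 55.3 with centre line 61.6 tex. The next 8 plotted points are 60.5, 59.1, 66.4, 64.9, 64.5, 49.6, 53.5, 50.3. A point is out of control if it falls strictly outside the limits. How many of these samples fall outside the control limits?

Compare each point to [55.3, 67.9]: sample 6 = 49.6 < LCL; sample 7 = 53.5 < LCL; sample 8 = 50.3 < LCL.

3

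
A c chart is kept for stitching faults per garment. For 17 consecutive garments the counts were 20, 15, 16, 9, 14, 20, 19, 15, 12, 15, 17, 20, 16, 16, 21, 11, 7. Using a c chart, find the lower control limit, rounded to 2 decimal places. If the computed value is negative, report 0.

3.67

c̄ = (20 + 15 + 16 + 9 + 14 + 20 + 19 + 15 + 12 + 15 + 17 + 20 + 16 + 16 + 21 + 11 + 7) / 17 = 263 / 17 = 15.4706
LCL = c̄ − 3√c̄ = 15.4706 − 3 × 3.9333 = 3.6708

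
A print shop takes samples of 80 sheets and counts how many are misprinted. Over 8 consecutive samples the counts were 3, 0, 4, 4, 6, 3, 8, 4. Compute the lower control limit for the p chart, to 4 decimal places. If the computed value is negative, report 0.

0.0000

p̄ = Σdᵢ / (k·n) = 32 / (8 × 80) = 0.05000
LCL = p̄ − 3·√(p̄(1−p̄)/n) = 0.05000 − 3 × 0.02437 = -0.02310 → 0 (negative, so LCL = 0)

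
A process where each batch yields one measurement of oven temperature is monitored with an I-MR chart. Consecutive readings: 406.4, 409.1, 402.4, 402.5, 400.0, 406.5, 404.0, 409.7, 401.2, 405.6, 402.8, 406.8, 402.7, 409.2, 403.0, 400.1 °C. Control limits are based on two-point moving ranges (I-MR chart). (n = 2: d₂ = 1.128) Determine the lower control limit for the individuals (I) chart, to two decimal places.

X̄ = (406.4 + 409.1 + 402.4 + 402.5 + 400.0 + 406.5 + 404.0 + 409.7 + 401.2 + 405.6 + 402.8 + 406.8 + 402.7 + 409.2 + 403.0 + 400.1) / 16 = 404.5000
Moving ranges: 2.7, 6.7, 0.1, 2.5, 6.5, 2.5, 5.7, 8.5, 4.4, 2.8, 4.0, 4.1, 6.5, 6.2, 2.9; M̄R̄ = 66.1000 / 15 = 4.4067
LCL = X̄ − 3·M̄R̄/d₂ = 404.5000 − 3 × 4.4067 / 1.128 = 392.7801

392.78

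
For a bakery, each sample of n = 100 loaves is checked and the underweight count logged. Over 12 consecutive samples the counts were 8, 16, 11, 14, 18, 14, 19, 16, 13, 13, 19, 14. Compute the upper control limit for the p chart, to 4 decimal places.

0.2517

p̄ = Σdᵢ / (k·n) = 175 / (12 × 100) = 0.14583
UCL = p̄ + 3·√(p̄(1−p̄)/n) = 0.14583 + 3 × √(0.14583×0.85417/100) = 0.14583 + 3 × 0.03529 = 0.25172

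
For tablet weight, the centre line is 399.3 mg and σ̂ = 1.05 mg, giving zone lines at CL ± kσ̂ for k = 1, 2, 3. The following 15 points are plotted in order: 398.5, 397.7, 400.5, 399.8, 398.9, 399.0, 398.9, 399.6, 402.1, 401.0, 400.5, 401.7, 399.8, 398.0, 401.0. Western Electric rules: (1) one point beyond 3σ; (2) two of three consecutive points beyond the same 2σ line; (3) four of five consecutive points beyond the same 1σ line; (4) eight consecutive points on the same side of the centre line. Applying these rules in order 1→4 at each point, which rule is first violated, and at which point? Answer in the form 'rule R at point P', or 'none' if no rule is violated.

rule 3 at point 12

Zone of each point (C = within 1σ̂, B = 1σ̂–2σ̂, A = 2σ̂–3σ̂, * = beyond 3σ̂; sign = side of CL): 1:-C, 2:-B, 3:+B, 4:+C, 5:-C, 6:-C, 7:-C, 8:+C, 9:+A, 10:+B, 11:+B, 12:+A, 13:+C, 14:-B, 15:+B
Rule 3 (four of five consecutive points beyond the same 1σ limit) is satisfied at point 12.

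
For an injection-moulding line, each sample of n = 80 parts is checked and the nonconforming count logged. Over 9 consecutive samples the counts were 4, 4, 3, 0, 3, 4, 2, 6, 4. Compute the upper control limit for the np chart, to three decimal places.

8.695

p̄ = Σdᵢ / (k·n) = 30 / (9 × 80) = 0.04167
UCL = np̄ + 3·√(np̄(1−p̄)) = 3.3333 + 3 × √(3.3333×0.95833) = 3.3333 + 3 × 1.7873 = 8.6952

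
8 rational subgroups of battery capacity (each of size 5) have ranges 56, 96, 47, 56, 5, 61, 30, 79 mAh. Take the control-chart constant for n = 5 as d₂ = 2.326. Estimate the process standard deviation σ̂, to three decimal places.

R̄ = (56 + 96 + 47 + 56 + 5 + 61 + 30 + 79) / 8 = 53.7500
σ̂ = R̄ / d₂ = 53.7500 / 2.326 = 23.1083

23.108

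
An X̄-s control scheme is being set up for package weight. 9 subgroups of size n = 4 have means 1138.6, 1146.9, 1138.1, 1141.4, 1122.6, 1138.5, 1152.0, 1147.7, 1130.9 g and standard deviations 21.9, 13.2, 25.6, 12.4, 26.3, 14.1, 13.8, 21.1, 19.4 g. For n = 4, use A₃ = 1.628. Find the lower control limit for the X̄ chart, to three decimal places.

X̄̄ = (1138.6 + 1146.9 + 1138.1 + 1141.4 + 1122.6 + 1138.5 + 1152.0 + 1147.7 + 1130.9) / 9 = 1139.6333
s̄ = (21.9 + 13.2 + 25.6 + 12.4 + 26.3 + 14.1 + 13.8 + 21.1 + 19.4) / 9 = 18.6444
LCL = X̄̄ − A₃·s̄ = 1139.6333 − 1.628 × 18.6444 = 1109.2802

1109.280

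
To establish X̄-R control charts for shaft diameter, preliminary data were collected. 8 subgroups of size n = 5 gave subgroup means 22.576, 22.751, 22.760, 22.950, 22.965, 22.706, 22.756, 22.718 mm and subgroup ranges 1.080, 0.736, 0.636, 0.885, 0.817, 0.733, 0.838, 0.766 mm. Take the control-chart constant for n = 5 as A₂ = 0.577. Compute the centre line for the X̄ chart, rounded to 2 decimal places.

22.77

X̄̄ = (22.576 + 22.751 + 22.760 + 22.950 + 22.965 + 22.706 + 22.756 + 22.718) / 8 = 182.1820 / 8 = 22.7728
CL = X̄̄ = 22.7728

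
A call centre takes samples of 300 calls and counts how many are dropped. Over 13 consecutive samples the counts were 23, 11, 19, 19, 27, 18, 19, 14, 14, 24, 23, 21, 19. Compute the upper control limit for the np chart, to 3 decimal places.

32.059

p̄ = Σdᵢ / (k·n) = 251 / (13 × 300) = 0.06436
UCL = np̄ + 3·√(np̄(1−p̄)) = 19.3077 + 3 × √(19.3077×0.93564) = 19.3077 + 3 × 4.2503 = 32.0586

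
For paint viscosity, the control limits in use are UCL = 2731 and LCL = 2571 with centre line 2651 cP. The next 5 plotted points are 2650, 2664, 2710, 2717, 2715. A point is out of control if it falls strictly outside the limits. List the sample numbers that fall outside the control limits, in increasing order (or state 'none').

none

All 5 points lie within [2571, 2731].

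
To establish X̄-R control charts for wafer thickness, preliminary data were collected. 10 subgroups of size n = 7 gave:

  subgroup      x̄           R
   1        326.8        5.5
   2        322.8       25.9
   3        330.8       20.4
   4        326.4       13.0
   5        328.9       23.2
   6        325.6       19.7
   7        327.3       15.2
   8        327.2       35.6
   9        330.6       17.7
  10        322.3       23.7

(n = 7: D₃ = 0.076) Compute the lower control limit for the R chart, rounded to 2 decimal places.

R̄ = (5.5 + 25.9 + 20.4 + 13.0 + 23.2 + 19.7 + 15.2 + 35.6 + 17.7 + 23.7) / 10 = 199.9000 / 10 = 19.9900
LCL_R = D₃·R̄ = 0.076 × 19.9900 = 1.5192

1.52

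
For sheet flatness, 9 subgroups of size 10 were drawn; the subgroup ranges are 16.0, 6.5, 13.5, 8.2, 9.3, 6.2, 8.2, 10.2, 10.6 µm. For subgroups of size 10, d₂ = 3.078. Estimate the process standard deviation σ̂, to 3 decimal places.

3.202

R̄ = (16.0 + 6.5 + 13.5 + 8.2 + 9.3 + 6.2 + 8.2 + 10.2 + 10.6) / 9 = 9.8556
σ̂ = R̄ / d₂ = 9.8556 / 3.078 = 3.2019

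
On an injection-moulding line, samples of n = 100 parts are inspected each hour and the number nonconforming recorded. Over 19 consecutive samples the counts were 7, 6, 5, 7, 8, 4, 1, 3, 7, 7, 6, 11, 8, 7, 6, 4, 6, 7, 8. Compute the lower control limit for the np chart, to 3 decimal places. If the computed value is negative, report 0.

p̄ = Σdᵢ / (k·n) = 118 / (19 × 100) = 0.06211
LCL = np̄ − 3·√(np̄(1−p̄)) = 6.2105 − 3 × 2.4135 = -1.0299 → 0 (negative, so LCL = 0)

0.000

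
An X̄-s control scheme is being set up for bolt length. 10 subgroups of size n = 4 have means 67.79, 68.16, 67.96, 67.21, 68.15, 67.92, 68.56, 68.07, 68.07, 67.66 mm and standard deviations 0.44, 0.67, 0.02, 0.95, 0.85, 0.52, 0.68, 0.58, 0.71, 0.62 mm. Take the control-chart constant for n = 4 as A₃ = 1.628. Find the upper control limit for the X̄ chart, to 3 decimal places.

68.938

X̄̄ = (67.79 + 68.16 + 67.96 + 67.21 + 68.15 + 67.92 + 68.56 + 68.07 + 68.07 + 67.66) / 10 = 67.9550
s̄ = (0.44 + 0.67 + 0.02 + 0.95 + 0.85 + 0.52 + 0.68 + 0.58 + 0.71 + 0.62) / 10 = 0.6040
UCL = X̄̄ + A₃·s̄ = 67.9550 + 1.628 × 0.6040 = 68.9383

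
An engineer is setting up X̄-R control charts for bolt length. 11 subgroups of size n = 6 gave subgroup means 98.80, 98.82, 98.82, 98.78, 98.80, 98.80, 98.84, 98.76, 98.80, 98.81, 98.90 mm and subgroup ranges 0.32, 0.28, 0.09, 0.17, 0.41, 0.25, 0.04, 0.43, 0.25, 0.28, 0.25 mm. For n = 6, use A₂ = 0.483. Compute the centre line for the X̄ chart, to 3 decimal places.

X̄̄ = (98.80 + 98.82 + 98.82 + 98.78 + 98.80 + 98.80 + 98.84 + 98.76 + 98.80 + 98.81 + 98.90) / 11 = 1086.9300 / 11 = 98.8118
CL = X̄̄ = 98.8118

98.812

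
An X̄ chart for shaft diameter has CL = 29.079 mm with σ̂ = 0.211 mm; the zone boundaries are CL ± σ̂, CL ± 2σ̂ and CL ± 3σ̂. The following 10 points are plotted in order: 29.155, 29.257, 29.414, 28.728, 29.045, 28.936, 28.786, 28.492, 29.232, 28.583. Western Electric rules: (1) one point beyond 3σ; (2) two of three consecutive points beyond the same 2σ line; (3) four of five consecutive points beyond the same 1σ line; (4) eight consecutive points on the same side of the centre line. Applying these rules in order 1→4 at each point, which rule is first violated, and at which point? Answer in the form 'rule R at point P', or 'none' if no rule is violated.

rule 2 at point 10

Zone of each point (C = within 1σ̂, B = 1σ̂–2σ̂, A = 2σ̂–3σ̂, * = beyond 3σ̂; sign = side of CL): 1:+C, 2:+C, 3:+B, 4:-B, 5:-C, 6:-C, 7:-B, 8:-A, 9:+C, 10:-A
Rule 2 (two of three consecutive points beyond the same 2σ limit) is satisfied at point 10.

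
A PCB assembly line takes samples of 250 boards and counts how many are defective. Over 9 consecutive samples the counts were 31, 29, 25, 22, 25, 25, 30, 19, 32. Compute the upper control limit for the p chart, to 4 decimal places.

p̄ = Σdᵢ / (k·n) = 238 / (9 × 250) = 0.10578
UCL = p̄ + 3·√(p̄(1−p̄)/n) = 0.10578 + 3 × √(0.10578×0.89422/250) = 0.10578 + 3 × 0.01945 = 0.16413

0.1641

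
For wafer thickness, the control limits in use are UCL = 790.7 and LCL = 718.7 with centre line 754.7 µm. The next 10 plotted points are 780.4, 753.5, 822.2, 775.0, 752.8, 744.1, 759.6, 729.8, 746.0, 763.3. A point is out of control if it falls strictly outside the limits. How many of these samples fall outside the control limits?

Compare each point to [718.7, 790.7]: sample 3 = 822.2 > UCL.

1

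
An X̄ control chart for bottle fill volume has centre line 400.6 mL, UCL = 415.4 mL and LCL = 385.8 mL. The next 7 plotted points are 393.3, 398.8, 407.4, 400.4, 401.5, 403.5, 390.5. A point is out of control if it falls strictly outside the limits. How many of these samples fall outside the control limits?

0

All 7 points lie within [385.8, 415.4].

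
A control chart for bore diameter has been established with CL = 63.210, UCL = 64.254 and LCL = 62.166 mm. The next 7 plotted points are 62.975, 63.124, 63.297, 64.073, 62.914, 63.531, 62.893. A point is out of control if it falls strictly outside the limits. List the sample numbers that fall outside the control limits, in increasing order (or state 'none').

none

All 7 points lie within [62.166, 64.254].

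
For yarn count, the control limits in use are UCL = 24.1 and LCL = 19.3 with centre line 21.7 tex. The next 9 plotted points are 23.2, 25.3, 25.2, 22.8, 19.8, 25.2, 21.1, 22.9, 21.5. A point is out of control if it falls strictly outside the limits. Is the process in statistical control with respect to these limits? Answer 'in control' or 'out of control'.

Compare each point to [19.3, 24.1]: sample 2 = 25.3 > UCL; sample 3 = 25.2 > UCL; sample 6 = 25.2 > UCL.

out of control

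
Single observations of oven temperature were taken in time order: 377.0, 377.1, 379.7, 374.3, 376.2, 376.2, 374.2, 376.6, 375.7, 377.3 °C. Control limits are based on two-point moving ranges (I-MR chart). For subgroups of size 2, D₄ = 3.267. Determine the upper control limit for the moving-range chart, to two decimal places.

6.13

Moving ranges: 0.1, 2.6, 5.4, 1.9, 0.0, 2.0, 2.4, 0.9, 1.6; M̄R̄ = 16.9000 / 9 = 1.8778
UCL_MR = D₄·M̄R̄ = 3.267 × 1.8778 = 6.1347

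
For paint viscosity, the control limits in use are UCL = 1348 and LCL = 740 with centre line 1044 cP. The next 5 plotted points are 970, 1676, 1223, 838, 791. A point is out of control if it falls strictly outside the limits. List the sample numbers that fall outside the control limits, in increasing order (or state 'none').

2

Compare each point to [740, 1348]: sample 2 = 1676 > UCL.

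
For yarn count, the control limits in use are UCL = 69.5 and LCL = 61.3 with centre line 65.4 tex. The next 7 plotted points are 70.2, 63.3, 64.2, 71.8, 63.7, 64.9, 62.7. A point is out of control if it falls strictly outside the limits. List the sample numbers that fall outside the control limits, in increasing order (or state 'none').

1, 4

Compare each point to [61.3, 69.5]: sample 1 = 70.2 > UCL; sample 4 = 71.8 > UCL.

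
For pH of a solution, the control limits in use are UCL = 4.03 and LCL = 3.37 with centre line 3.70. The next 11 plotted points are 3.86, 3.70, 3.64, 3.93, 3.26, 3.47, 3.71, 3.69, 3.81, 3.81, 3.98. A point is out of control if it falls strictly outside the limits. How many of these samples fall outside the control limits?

1

Compare each point to [3.37, 4.03]: sample 5 = 3.26 < LCL.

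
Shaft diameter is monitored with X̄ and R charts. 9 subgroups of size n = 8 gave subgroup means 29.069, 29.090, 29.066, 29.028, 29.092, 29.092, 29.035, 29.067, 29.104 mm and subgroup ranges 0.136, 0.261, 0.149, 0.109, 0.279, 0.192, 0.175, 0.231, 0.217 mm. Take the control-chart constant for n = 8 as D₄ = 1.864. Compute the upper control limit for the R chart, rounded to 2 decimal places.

R̄ = (0.136 + 0.261 + 0.149 + 0.109 + 0.279 + 0.192 + 0.175 + 0.231 + 0.217) / 9 = 1.7490 / 9 = 0.1943
UCL_R = D₄·R̄ = 1.864 × 0.1943 = 0.3622

0.36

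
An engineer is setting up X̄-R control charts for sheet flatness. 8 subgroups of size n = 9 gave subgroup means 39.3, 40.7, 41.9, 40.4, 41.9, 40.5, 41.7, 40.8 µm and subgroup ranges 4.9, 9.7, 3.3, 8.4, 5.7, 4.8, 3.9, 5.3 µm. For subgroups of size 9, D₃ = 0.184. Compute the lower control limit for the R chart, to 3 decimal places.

1.058

R̄ = (4.9 + 9.7 + 3.3 + 8.4 + 5.7 + 4.8 + 3.9 + 5.3) / 8 = 46.0000 / 8 = 5.7500
LCL_R = D₃·R̄ = 0.184 × 5.7500 = 1.0580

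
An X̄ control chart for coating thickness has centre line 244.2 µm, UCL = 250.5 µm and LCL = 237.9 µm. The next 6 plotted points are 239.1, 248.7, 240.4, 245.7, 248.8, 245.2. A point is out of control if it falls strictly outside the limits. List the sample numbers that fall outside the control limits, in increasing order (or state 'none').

All 6 points lie within [237.9, 250.5].

none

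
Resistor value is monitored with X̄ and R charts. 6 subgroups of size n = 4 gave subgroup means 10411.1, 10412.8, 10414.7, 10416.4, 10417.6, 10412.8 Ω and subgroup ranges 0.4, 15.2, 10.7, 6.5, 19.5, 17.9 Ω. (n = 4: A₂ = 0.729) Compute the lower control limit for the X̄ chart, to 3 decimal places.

10405.704

X̄̄ = (10411.1 + 10412.8 + 10414.7 + 10416.4 + 10417.6 + 10412.8) / 6 = 62485.4000 / 6 = 10414.2333
R̄ = (0.4 + 15.2 + 10.7 + 6.5 + 19.5 + 17.9) / 6 = 70.2000 / 6 = 11.7000
LCL = X̄̄ − A₂·R̄ = 10414.2333 − 0.729 × 11.7000 = 10405.7040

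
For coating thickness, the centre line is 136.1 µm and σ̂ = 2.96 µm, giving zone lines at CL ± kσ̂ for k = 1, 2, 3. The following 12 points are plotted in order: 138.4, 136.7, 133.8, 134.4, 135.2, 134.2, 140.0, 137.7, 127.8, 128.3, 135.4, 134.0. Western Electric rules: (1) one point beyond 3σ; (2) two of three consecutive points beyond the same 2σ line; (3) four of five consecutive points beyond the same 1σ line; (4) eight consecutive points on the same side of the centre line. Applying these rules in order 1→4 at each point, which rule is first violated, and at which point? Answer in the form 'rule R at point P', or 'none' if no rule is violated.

Zone of each point (C = within 1σ̂, B = 1σ̂–2σ̂, A = 2σ̂–3σ̂, * = beyond 3σ̂; sign = side of CL): 1:+C, 2:+C, 3:-C, 4:-C, 5:-C, 6:-C, 7:+B, 8:+C, 9:-A, 10:-A, 11:-C, 12:-C
Rule 2 (two of three consecutive points beyond the same 2σ limit) is satisfied at point 10.

rule 2 at point 10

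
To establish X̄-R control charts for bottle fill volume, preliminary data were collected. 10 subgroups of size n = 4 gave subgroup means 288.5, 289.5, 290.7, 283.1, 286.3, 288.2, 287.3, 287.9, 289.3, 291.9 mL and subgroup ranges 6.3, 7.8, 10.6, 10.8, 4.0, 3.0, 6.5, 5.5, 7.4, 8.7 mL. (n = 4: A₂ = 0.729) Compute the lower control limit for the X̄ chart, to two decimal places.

X̄̄ = (288.5 + 289.5 + 290.7 + 283.1 + 286.3 + 288.2 + 287.3 + 287.9 + 289.3 + 291.9) / 10 = 2882.7000 / 10 = 288.2700
R̄ = (6.3 + 7.8 + 10.6 + 10.8 + 4.0 + 3.0 + 6.5 + 5.5 + 7.4 + 8.7) / 10 = 70.6000 / 10 = 7.0600
LCL = X̄̄ − A₂·R̄ = 288.2700 − 0.729 × 7.0600 = 283.1233

283.12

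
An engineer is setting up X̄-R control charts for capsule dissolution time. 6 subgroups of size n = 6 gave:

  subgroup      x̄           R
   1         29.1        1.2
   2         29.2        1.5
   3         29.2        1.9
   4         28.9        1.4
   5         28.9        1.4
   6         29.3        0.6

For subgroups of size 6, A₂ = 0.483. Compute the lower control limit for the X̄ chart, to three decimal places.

X̄̄ = (29.1 + 29.2 + 29.2 + 28.9 + 28.9 + 29.3) / 6 = 174.6000 / 6 = 29.1000
R̄ = (1.2 + 1.5 + 1.9 + 1.4 + 1.4 + 0.6) / 6 = 8.0000 / 6 = 1.3333
LCL = X̄̄ − A₂·R̄ = 29.1000 − 0.483 × 1.3333 = 28.4560

28.456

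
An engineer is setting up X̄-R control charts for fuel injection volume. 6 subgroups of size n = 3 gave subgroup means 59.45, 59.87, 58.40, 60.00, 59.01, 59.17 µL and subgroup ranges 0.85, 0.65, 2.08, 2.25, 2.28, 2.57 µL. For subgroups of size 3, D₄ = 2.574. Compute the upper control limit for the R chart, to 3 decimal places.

4.582

R̄ = (0.85 + 0.65 + 2.08 + 2.25 + 2.28 + 2.57) / 6 = 10.6800 / 6 = 1.7800
UCL_R = D₄·R̄ = 2.574 × 1.7800 = 4.5817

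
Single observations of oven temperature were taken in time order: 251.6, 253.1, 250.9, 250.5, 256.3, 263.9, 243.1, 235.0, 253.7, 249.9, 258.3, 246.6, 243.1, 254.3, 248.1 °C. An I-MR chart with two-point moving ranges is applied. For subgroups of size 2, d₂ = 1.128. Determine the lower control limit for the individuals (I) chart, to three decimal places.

229.682

X̄ = (251.6 + 253.1 + 250.9 + 250.5 + 256.3 + 263.9 + 243.1 + 235.0 + 253.7 + 249.9 + 258.3 + 246.6 + 243.1 + 254.3 + 248.1) / 15 = 250.5600
Moving ranges: 1.5, 2.2, 0.4, 5.8, 7.6, 20.8, 8.1, 18.7, 3.8, 8.4, 11.7, 3.5, 11.2, 6.2; M̄R̄ = 109.9000 / 14 = 7.8500
LCL = X̄ − 3·M̄R̄/d₂ = 250.5600 − 3 × 7.8500 / 1.128 = 229.6823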